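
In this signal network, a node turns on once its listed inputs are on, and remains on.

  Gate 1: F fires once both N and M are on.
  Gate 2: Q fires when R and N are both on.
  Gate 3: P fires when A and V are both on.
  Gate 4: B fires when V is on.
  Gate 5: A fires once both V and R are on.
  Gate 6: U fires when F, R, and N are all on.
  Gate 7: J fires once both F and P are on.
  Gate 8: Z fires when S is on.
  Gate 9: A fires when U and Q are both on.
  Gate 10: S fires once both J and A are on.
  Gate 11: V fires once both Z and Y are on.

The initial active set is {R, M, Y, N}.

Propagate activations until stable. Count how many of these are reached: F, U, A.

3

R and N are on, so Q fires (Gate 2).
N and M are on, so F fires (Gate 1).
Gate 6: F, R, and N on → U on.
U and Q are on, so A fires (Gate 9).
F: reached.
U: reached.
A: reached.
All 3 are reached.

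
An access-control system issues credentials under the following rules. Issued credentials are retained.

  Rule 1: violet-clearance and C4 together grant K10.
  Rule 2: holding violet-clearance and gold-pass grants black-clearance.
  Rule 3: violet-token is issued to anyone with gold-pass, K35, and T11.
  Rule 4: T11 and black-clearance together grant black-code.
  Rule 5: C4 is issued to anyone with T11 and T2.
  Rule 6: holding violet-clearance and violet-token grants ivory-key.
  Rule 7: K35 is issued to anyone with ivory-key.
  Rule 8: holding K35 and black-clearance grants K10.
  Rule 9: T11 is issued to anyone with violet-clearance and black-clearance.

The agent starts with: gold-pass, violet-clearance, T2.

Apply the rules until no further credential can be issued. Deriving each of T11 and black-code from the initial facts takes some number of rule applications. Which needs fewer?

T11: Holding violet-clearance and gold-pass grants black-clearance (Rule 2). Holding violet-clearance and black-clearance grants T11 (Rule 9). [2 rule applications]
black-code: Holding violet-clearance and gold-pass grants black-clearance (Rule 2). Holding violet-clearance and black-clearance grants T11 (Rule 9). Holding T11 and black-clearance grants black-code (Rule 4). [3 rule applications]
T11 needs fewer.

T11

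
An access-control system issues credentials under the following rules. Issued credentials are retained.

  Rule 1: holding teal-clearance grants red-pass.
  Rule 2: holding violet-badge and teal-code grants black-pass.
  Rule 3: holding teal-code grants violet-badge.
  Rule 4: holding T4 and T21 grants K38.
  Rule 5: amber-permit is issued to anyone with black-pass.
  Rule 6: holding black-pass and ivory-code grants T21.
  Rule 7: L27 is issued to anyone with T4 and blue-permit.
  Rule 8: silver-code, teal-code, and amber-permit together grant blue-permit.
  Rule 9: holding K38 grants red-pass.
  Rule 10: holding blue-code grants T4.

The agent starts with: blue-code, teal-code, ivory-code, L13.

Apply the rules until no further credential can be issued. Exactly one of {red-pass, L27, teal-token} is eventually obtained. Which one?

red-pass

Holding teal-code grants violet-badge (Rule 3).
Holding blue-code grants T4 (Rule 10).
Holding violet-badge and teal-code grants black-pass (Rule 2).
Holding black-pass and ivory-code grants T21 (Rule 6).
Holding T4 and T21 grants K38 (Rule 4).
Holding K38 grants red-pass (Rule 9).
No rule produces teal-token, and it is not given. L27 would need T4 and blue-permit (Rule 7), but blue-permit is never granted.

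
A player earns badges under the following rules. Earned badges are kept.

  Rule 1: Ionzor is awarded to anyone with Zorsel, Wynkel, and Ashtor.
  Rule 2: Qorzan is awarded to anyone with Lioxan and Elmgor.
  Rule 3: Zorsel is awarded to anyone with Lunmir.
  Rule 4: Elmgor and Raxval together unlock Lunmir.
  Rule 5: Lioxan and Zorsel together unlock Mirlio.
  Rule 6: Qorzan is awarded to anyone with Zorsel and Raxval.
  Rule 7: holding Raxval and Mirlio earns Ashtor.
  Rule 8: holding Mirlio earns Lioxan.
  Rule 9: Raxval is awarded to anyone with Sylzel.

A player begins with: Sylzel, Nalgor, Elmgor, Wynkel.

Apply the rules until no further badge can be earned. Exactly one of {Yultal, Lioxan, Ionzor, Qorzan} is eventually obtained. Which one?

With Sylzel, Raxval is earned (Rule 9).
With Elmgor and Raxval, Lunmir is earned (Rule 4).
With Lunmir, Zorsel is earned (Rule 3).
With Zorsel and Raxval, Qorzan is earned (Rule 6).
Lioxan would need Mirlio (Rule 8), but Mirlio is never earned. No rule produces Yultal, and it is not given. Ionzor would need Zorsel, Wynkel, and Ashtor (Rule 1), but Ashtor is never earned.

Qorzan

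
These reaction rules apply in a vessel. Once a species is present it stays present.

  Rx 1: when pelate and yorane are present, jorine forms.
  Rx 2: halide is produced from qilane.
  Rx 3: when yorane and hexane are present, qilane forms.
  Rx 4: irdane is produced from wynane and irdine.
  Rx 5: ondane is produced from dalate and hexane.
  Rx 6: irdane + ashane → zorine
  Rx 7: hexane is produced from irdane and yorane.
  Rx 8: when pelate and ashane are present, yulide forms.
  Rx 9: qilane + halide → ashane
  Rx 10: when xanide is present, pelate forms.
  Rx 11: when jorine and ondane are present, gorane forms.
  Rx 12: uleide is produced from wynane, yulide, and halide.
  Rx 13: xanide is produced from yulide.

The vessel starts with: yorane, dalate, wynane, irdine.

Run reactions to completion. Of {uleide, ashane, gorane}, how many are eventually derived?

wynane and irdine present → irdane forms (Rx 4).
irdane and yorane present → hexane forms (Rx 7).
yorane and hexane present → qilane forms (Rx 3).
qilane present → halide forms (Rx 2).
qilane and halide present → ashane forms (Rx 9).
uleide would need wynane, yulide, and halide (Rx 12), but yulide never forms.
ashane: reached.
gorane would need jorine and ondane (Rx 11), but jorine never forms.
Reached: ashane — 1 of the 3.

1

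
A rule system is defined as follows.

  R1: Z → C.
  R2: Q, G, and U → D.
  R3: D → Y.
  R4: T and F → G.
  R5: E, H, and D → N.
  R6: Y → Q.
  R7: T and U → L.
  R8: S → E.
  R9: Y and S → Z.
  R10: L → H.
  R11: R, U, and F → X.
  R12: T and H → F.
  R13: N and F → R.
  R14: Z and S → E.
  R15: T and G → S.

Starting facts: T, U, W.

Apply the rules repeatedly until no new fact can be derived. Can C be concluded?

C would need Z (R1), but Z is never established.

No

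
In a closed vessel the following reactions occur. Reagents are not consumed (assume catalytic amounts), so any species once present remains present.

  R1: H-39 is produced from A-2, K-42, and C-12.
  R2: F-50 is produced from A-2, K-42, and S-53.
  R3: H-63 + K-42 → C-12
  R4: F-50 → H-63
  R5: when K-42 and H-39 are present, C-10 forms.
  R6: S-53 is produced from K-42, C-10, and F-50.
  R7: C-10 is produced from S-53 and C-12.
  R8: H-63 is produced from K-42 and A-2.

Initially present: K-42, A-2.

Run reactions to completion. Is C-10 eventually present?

Yes

K-42 and A-2 present → H-63 forms (R8).
H-63 and K-42 present → C-12 forms (R3).
A-2, K-42, and C-12 present → H-39 forms (R1).
K-42 and H-39 present → C-10 forms (R5).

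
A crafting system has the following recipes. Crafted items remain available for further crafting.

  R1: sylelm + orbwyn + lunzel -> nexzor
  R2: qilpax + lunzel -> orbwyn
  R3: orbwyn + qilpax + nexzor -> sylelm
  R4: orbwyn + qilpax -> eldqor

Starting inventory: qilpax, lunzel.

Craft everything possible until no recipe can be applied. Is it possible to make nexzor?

nexzor would need sylelm, orbwyn, and lunzel (R1), but sylelm is never obtained.

No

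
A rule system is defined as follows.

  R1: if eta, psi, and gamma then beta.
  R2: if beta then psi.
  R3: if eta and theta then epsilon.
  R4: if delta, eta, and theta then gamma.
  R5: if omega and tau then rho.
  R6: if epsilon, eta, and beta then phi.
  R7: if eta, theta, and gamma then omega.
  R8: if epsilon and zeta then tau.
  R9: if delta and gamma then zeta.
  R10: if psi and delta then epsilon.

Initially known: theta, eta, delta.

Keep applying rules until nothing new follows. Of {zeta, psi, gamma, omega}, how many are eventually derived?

delta, eta, and theta hold, so gamma follows (R4).
eta, theta, and gamma hold, so omega follows (R7).
delta and gamma hold, so zeta follows (R9).
zeta: reached.
psi would need beta (R2), but beta is never established.
gamma: reached.
omega: reached.
Reached: zeta, gamma, and omega — 3 of the 4.

3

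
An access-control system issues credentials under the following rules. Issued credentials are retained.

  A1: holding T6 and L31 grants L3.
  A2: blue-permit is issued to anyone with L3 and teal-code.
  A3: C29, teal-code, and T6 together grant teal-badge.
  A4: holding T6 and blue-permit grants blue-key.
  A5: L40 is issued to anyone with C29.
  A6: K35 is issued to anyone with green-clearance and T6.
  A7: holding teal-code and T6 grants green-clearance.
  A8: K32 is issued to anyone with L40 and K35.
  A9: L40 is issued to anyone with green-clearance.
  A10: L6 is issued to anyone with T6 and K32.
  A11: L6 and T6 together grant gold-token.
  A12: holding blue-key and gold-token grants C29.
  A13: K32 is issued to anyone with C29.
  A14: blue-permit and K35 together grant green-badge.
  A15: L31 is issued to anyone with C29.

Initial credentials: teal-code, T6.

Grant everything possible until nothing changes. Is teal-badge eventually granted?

No

teal-badge would need C29, teal-code, and T6 (A3), but C29 is never granted.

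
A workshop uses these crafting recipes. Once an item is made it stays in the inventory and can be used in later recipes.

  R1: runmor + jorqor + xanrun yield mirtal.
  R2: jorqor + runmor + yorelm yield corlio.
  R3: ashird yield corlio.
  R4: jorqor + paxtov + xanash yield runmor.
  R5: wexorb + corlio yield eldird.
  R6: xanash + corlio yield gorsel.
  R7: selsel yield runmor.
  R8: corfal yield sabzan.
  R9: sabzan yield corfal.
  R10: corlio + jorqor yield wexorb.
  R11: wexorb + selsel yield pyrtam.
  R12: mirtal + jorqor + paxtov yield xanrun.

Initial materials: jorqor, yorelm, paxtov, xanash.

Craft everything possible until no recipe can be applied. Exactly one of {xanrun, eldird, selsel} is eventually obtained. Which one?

eldird

jorqor + paxtov + xanash → runmor (R4).
jorqor + runmor + yorelm → corlio (R2).
Using R10, corlio and jorqor make wexorb.
Using R5, wexorb and corlio make eldird.
xanrun would need mirtal, jorqor, and paxtov (R12), but mirtal is never obtained. No rule produces selsel, and it is not given.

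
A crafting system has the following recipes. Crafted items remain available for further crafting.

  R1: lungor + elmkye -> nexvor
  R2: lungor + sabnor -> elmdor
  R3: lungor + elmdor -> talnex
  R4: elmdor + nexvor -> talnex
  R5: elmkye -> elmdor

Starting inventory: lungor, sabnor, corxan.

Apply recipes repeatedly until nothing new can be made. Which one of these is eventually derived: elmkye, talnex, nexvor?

talnex

Using R2, lungor and sabnor make elmdor.
lungor + elmdor -> talnex (R3).
nexvor would need lungor and elmkye (R1), but elmkye is never obtained. No rule produces elmkye, and it is not given.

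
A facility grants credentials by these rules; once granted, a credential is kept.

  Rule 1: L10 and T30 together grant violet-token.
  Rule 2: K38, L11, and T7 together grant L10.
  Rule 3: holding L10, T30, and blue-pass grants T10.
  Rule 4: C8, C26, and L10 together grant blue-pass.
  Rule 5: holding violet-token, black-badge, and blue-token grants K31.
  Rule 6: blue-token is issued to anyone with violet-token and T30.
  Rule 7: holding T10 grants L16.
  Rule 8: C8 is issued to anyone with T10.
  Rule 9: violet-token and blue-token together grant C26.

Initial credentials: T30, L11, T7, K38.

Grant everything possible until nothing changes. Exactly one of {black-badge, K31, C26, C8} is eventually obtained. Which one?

Holding K38, L11, and T7 grants L10 (Rule 2).
Holding L10 and T30 grants violet-token (Rule 1).
Holding violet-token and T30 grants blue-token (Rule 6).
Holding violet-token and blue-token grants C26 (Rule 9).
No rule produces black-badge, and it is not given. K31 would need violet-token, black-badge, and blue-token (Rule 5), but black-badge is never granted. C8 would need T10 (Rule 8), but T10 is never granted.

C26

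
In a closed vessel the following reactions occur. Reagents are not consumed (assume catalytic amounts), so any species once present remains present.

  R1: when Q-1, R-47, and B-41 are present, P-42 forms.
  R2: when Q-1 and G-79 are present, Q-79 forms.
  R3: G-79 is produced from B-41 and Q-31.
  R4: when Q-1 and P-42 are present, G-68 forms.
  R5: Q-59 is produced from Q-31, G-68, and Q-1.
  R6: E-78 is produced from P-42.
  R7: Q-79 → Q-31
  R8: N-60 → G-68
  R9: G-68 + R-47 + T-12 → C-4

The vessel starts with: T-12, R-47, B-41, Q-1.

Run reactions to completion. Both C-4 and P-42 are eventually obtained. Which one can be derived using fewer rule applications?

P-42: Q-1, R-47, and B-41 present → P-42 forms (R1). [1 rule application]
C-4: Q-1, R-47, and B-41 present → P-42 forms (R1). Q-1 and P-42 present → G-68 forms (R4). G-68, R-47, and T-12 present → C-4 forms (R9). [3 rule applications]
P-42 needs fewer.

P-42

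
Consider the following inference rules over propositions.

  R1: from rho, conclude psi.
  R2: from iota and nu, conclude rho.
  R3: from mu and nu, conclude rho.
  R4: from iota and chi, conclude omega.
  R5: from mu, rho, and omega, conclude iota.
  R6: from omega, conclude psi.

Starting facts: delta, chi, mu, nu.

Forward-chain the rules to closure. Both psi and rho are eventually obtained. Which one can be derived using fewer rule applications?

rho

rho: From mu and nu, R3 gives rho. [1 rule application]
psi: From mu and nu, R3 gives rho. rho holds, so psi follows (R1). [2 rule applications]
rho needs fewer.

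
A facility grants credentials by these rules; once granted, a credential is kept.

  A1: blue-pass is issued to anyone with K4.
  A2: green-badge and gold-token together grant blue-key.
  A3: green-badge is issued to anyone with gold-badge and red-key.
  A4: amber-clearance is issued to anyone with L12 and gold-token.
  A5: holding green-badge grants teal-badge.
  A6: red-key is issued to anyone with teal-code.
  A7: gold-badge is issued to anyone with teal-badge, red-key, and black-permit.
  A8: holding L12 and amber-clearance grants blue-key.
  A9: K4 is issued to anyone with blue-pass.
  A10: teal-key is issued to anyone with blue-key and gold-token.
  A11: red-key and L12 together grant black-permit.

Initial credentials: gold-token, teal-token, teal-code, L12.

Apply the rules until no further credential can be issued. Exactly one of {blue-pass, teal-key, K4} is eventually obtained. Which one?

teal-key

Holding L12 and gold-token grants amber-clearance (A4).
Holding L12 and amber-clearance grants blue-key (A8).
Holding blue-key and gold-token grants teal-key (A10).
blue-pass would need K4 (A1), but K4 is never granted. K4 would need blue-pass (A9), but blue-pass is never granted.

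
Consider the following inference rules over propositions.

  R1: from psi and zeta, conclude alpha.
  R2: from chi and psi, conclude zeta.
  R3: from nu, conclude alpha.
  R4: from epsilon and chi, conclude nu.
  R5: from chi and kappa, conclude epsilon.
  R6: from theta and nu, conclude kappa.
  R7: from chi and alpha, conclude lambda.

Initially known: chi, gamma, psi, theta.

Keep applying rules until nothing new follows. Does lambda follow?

Yes

From chi and psi, R2 gives zeta.
From psi and zeta, R1 gives alpha.
chi and alpha hold, so lambda follows (R7).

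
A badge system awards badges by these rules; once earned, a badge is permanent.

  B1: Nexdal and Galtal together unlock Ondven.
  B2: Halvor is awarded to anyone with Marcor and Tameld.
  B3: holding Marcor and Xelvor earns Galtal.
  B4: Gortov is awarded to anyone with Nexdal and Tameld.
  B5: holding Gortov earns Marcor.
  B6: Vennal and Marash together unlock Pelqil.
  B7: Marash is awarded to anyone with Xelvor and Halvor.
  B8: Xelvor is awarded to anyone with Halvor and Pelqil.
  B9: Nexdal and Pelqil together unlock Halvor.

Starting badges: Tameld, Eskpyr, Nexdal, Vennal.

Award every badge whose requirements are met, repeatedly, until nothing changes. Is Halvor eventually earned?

With Nexdal and Tameld, Gortov is earned (B4).
With Gortov, Marcor is earned (B5).
With Marcor and Tameld, Halvor is earned (B2).

Yes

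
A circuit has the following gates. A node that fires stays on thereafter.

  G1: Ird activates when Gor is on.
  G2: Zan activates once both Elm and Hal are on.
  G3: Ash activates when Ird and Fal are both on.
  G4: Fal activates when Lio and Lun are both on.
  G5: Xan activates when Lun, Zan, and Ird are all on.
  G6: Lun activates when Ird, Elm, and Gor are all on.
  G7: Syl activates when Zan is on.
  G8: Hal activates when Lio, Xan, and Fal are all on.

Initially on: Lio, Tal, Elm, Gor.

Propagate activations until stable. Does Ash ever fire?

Yes

Gor is on, so Ird activates (G1).
Ird, Elm, and Gor are on, so Lun activates (G6).
G4: Lio and Lun on → Fal on.
G3: Ird and Fal on → Ash on.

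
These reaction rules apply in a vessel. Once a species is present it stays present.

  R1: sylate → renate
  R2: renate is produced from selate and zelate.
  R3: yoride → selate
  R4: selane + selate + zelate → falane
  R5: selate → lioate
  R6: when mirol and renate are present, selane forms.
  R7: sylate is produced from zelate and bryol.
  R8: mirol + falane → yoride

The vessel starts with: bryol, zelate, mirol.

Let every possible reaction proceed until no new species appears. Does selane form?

zelate and bryol present → sylate forms (R7).
sylate present → renate forms (R1).
mirol and renate present → selane forms (R6).

Yes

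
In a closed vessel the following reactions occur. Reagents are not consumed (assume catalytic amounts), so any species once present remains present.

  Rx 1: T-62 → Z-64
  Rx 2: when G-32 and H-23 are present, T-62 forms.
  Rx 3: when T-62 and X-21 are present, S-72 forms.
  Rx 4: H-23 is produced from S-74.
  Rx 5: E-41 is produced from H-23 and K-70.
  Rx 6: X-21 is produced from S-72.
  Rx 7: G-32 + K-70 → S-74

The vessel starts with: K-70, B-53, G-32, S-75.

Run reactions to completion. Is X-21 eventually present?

X-21 would need S-72 (Rx 6), but S-72 never forms.

No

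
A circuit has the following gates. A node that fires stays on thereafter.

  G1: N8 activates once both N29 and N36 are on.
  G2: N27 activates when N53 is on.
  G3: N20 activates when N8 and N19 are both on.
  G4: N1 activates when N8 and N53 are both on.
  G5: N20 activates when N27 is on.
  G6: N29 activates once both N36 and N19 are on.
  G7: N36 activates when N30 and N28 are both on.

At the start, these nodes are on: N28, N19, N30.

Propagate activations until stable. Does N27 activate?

No

N27 would need N53 (G2), but N53 never turns on.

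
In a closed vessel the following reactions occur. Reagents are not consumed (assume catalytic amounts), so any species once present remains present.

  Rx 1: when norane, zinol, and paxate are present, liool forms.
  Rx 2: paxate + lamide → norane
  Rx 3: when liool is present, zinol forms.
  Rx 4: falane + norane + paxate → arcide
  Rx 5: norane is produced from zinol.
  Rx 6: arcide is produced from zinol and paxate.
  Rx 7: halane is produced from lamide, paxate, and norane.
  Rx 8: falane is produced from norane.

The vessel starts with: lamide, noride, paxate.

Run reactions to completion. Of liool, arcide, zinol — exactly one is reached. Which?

arcide

paxate and lamide present → norane forms (Rx 2).
norane present → falane forms (Rx 8).
falane, norane, and paxate present → arcide forms (Rx 4).
liool would need norane, zinol, and paxate (Rx 1), but zinol never forms. zinol would need liool (Rx 3), but liool never forms.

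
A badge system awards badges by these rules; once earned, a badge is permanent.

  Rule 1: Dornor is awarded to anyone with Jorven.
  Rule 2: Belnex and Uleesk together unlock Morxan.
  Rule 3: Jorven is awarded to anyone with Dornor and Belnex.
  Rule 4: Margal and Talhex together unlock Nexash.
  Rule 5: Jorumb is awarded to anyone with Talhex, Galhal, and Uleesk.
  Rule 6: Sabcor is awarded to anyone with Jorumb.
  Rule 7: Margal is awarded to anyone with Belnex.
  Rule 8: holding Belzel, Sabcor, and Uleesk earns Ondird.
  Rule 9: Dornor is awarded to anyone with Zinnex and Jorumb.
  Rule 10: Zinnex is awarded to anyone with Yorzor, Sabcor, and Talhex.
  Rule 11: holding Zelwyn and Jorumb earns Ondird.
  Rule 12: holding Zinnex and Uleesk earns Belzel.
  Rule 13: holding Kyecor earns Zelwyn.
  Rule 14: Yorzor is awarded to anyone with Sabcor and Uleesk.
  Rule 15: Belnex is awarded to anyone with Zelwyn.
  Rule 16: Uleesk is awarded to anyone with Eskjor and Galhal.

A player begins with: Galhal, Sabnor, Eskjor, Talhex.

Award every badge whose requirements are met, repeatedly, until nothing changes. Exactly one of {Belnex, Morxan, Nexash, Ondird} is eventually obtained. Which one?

Ondird

With Eskjor and Galhal, Uleesk is earned (Rule 16).
With Talhex, Galhal, and Uleesk, Jorumb is earned (Rule 5).
With Jorumb, Sabcor is earned (Rule 6).
With Sabcor and Uleesk, Yorzor is earned (Rule 14).
With Yorzor, Sabcor, and Talhex, Zinnex is earned (Rule 10).
With Zinnex and Uleesk, Belzel is earned (Rule 12).
With Belzel, Sabcor, and Uleesk, Ondird is earned (Rule 8).
Nexash would need Margal and Talhex (Rule 4), but Margal is never earned. Morxan would need Belnex and Uleesk (Rule 2), but Belnex is never earned. Belnex would need Zelwyn (Rule 15), but Zelwyn is never earned.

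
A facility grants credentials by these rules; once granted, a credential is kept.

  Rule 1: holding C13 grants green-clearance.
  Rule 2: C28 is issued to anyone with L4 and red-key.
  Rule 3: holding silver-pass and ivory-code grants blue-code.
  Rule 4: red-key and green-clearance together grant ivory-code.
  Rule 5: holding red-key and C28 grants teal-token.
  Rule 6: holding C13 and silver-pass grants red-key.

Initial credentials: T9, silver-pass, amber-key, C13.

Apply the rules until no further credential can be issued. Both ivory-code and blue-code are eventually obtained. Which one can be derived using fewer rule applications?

ivory-code: Holding C13 and silver-pass grants red-key (Rule 6). Holding C13 grants green-clearance (Rule 1). Holding red-key and green-clearance grants ivory-code (Rule 4). [3 rule applications]
blue-code: Holding C13 and silver-pass grants red-key (Rule 6). Holding C13 grants green-clearance (Rule 1). Holding red-key and green-clearance grants ivory-code (Rule 4). Holding silver-pass and ivory-code grants blue-code (Rule 3). [4 rule applications]
ivory-code needs fewer.

ivory-code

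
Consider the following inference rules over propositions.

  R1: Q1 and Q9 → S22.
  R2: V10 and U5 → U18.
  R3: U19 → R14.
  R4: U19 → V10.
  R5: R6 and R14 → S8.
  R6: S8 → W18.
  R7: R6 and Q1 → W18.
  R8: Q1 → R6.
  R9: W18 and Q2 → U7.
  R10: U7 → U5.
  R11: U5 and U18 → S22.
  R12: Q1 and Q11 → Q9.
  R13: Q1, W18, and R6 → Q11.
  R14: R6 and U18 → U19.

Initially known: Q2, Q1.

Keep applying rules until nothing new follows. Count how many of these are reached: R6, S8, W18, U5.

3

Q1 holds, so R6 follows (R8).
R6 and Q1 hold, so W18 follows (R7).
W18 and Q2 hold, so U7 follows (R9).
U7 holds, so U5 follows (R10).
R6: reached.
S8 would need R6 and R14 (R5), but R14 is never established.
W18: reached.
U5: reached.
Reached: R6, W18, and U5 — 3 of the 4.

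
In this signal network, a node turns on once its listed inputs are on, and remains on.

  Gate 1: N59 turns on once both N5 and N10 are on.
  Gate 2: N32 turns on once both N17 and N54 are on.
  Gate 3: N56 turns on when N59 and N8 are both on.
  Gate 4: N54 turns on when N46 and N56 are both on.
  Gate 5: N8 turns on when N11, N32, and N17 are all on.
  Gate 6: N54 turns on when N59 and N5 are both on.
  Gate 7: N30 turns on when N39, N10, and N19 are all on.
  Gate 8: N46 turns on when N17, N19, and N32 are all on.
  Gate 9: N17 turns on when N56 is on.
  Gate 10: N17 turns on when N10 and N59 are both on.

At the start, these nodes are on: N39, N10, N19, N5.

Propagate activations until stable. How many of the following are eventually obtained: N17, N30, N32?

3

N5 and N10 are on, so N59 turns on (Gate 1).
N39, N10, and N19 are on, so N30 turns on (Gate 7).
Gate 6: N59 and N5 on → N54 on.
N10 and N59 are on, so N17 turns on (Gate 10).
Gate 2: N17 and N54 on → N32 on.
N17: reached.
N30: reached.
N32: reached.
All 3 are reached.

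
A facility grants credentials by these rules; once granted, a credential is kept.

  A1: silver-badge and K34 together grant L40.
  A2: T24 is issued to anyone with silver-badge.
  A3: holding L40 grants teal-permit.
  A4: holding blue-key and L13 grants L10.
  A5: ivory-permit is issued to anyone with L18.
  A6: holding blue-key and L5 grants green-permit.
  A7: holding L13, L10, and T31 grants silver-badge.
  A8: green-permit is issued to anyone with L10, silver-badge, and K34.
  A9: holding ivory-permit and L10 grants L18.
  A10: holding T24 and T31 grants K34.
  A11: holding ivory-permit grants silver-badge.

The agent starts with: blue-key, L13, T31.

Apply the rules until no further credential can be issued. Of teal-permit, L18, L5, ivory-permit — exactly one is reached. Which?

teal-permit

Holding blue-key and L13 grants L10 (A4).
Holding L13, L10, and T31 grants silver-badge (A7).
Holding silver-badge grants T24 (A2).
Holding T24 and T31 grants K34 (A10).
Holding silver-badge and K34 grants L40 (A1).
Holding L40 grants teal-permit (A3).
No rule produces L5, and it is not given. ivory-permit would need L18 (A5), but L18 is never granted. L18 would need ivory-permit and L10 (A9), but ivory-permit is never granted.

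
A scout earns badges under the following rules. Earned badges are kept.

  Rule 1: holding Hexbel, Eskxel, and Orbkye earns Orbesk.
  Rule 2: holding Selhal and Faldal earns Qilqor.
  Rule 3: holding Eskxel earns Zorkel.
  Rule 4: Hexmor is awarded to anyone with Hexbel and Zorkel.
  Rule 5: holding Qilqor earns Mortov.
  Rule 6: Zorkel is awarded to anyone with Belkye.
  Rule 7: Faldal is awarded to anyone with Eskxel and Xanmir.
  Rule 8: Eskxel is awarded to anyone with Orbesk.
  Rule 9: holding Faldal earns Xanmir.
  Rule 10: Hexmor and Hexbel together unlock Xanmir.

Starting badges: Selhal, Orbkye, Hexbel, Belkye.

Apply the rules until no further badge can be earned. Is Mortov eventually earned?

No

Mortov would need Qilqor (Rule 5), but Qilqor is never earned.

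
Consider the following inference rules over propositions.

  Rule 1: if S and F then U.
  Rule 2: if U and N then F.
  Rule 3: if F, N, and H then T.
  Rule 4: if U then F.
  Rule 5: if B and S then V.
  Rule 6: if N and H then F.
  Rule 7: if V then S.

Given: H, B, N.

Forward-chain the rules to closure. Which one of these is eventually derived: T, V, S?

N and H hold, so F follows (Rule 6).
F, N, and H hold, so T follows (Rule 3).
V would need B and S (Rule 5), but S is never established. S would need V (Rule 7), but V is never established.

T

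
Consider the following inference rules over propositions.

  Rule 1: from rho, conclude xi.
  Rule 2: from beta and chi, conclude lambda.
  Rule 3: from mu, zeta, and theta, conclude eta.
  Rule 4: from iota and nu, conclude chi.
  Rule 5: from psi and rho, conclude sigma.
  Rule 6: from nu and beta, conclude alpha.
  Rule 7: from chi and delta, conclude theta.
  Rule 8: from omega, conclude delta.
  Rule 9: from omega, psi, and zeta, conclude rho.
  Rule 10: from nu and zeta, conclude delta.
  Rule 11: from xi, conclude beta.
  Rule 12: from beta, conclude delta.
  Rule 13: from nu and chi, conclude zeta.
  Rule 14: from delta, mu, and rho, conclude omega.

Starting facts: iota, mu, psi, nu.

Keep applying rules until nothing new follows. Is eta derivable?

Yes

iota and nu hold, so chi follows (Rule 4).
nu and chi hold, so zeta follows (Rule 13).
From nu and zeta, Rule 10 gives delta.
chi and delta hold, so theta follows (Rule 7).
From mu, zeta, and theta, Rule 3 gives eta.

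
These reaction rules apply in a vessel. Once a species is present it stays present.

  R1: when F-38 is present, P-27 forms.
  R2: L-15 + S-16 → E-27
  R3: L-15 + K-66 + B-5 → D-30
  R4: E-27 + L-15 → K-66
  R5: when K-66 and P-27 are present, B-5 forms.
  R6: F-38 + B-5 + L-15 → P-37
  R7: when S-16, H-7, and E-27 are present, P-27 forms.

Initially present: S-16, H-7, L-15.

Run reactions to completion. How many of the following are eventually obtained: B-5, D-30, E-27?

3

L-15 and S-16 present → E-27 forms (R2).
E-27 and L-15 present → K-66 forms (R4).
S-16, H-7, and E-27 present → P-27 forms (R7).
K-66 and P-27 present → B-5 forms (R5).
L-15, K-66, and B-5 present → D-30 forms (R3).
B-5: reached.
D-30: reached.
E-27: reached.
All 3 are reached.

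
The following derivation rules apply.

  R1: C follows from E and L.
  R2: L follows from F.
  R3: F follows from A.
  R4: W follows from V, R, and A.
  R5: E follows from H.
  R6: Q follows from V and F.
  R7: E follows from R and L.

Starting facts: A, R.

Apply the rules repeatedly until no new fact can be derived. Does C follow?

A holds, so F follows (R3).
From F, R2 gives L.
From R and L, R7 gives E.
E and L hold, so C follows (R1).

Yes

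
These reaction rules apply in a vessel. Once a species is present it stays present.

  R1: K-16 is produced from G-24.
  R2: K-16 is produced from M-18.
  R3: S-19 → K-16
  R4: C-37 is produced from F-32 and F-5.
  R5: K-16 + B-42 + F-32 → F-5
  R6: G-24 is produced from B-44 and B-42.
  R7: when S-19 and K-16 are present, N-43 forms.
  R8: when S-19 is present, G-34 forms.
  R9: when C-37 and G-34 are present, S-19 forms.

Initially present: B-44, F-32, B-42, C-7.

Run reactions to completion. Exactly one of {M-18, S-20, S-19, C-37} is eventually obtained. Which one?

C-37

B-44 and B-42 present → G-24 forms (R6).
G-24 present → K-16 forms (R1).
K-16, B-42, and F-32 present → F-5 forms (R5).
F-32 and F-5 present → C-37 forms (R4).
No rule produces S-20, and it is not given. S-19 would need C-37 and G-34 (R9), but G-34 never forms. No rule produces M-18, and it is not given.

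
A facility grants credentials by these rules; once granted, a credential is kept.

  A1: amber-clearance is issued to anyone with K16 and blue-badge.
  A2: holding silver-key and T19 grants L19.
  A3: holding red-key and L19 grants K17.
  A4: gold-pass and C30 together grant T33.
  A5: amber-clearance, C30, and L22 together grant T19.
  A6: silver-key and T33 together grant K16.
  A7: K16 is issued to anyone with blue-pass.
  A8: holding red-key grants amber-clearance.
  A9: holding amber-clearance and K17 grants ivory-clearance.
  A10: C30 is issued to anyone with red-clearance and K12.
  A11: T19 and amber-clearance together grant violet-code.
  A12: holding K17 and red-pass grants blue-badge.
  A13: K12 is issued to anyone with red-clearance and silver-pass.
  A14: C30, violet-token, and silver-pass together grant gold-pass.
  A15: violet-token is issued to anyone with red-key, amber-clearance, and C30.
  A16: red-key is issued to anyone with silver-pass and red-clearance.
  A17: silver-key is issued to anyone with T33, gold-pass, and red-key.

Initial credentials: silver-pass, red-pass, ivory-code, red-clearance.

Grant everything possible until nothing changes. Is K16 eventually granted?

Holding red-clearance and silver-pass grants K12 (A13).
Holding silver-pass and red-clearance grants red-key (A16).
Holding red-clearance and K12 grants C30 (A10).
Holding red-key grants amber-clearance (A8).
Holding red-key, amber-clearance, and C30 grants violet-token (A15).
Holding C30, violet-token, and silver-pass grants gold-pass (A14).
Holding gold-pass and C30 grants T33 (A4).
Holding T33, gold-pass, and red-key grants silver-key (A17).
Holding silver-key and T33 grants K16 (A6).

Yes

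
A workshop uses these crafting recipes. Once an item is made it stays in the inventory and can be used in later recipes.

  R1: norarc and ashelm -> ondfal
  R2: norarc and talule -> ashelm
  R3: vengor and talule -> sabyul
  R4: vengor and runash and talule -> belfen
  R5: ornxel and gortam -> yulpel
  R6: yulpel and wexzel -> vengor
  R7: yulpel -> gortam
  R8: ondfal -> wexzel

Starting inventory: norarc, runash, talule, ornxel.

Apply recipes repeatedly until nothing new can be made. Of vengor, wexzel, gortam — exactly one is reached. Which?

norarc and talule -> ashelm (R2).
norarc and ashelm -> ondfal (R1).
ondfal -> wexzel (R8).
gortam would need yulpel (R7), but yulpel is never obtained. vengor would need yulpel and wexzel (R6), but yulpel is never obtained.

wexzel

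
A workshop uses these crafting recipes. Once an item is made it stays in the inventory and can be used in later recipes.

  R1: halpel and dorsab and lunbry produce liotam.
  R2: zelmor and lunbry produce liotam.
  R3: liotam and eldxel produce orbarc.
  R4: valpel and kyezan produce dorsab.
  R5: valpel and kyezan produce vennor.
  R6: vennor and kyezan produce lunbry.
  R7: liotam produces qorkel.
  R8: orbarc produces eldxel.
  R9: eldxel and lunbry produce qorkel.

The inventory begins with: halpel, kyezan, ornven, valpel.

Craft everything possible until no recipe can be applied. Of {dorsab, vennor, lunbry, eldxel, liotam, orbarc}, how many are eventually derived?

Using R4, valpel and kyezan make dorsab.
valpel and kyezan → vennor (R5).
Using R6, vennor and kyezan make lunbry.
halpel and dorsab and lunbry → liotam (R1).
dorsab: reached.
vennor: reached.
lunbry: reached.
eldxel would need orbarc (R8), but orbarc is never obtained.
liotam: reached.
orbarc would need liotam and eldxel (R3), but eldxel is never obtained.
Reached: dorsab, vennor, lunbry, and liotam — 4 of the 6.

4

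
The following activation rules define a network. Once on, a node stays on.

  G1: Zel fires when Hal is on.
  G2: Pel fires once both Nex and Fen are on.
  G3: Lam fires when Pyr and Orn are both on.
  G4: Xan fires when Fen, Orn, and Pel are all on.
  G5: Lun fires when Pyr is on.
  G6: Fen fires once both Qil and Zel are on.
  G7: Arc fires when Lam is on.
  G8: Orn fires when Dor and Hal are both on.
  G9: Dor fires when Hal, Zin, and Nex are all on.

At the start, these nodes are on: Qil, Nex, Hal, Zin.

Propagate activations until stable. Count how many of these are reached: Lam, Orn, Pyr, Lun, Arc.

Hal, Zin, and Nex are on, so Dor fires (G9).
G8: Dor and Hal on → Orn on.
Lam would need Pyr and Orn (G3), but Pyr never turns on.
Orn: reached.
No rule produces Pyr, and it is not given.
Lun would need Pyr (G5), but Pyr never turns on.
Arc would need Lam (G7), but Lam never turns on.
Reached: Orn — 1 of the 5.

1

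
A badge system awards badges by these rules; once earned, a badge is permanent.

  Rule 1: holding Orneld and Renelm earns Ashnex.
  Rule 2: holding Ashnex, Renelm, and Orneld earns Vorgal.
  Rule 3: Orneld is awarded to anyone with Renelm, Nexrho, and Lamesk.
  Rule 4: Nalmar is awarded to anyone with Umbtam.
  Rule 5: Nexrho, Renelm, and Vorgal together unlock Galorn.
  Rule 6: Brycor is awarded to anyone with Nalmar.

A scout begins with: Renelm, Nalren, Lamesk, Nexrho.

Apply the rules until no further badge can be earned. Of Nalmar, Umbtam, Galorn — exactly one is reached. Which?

Galorn

With Renelm, Nexrho, and Lamesk, Orneld is earned (Rule 3).
With Orneld and Renelm, Ashnex is earned (Rule 1).
With Ashnex, Renelm, and Orneld, Vorgal is earned (Rule 2).
With Nexrho, Renelm, and Vorgal, Galorn is earned (Rule 5).
No rule produces Umbtam, and it is not given. Nalmar would need Umbtam (Rule 4), but Umbtam is never earned.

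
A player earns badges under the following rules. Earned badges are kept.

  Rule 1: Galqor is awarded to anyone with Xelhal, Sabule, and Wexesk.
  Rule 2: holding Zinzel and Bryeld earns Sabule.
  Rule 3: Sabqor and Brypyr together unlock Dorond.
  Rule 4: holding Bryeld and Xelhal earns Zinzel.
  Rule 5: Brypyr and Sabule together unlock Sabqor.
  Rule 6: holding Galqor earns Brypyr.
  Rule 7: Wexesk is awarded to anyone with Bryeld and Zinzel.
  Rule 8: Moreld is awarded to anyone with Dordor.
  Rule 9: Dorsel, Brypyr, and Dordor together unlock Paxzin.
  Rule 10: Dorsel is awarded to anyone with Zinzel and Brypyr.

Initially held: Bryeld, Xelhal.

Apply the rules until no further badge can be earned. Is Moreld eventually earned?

No

Moreld would need Dordor (Rule 8), but Dordor is never earned.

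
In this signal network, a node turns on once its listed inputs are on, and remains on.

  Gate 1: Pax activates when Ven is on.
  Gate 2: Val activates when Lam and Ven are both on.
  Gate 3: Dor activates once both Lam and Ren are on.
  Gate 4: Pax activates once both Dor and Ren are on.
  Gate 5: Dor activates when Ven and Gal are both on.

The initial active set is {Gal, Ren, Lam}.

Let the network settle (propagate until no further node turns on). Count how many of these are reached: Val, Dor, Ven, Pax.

2

Lam and Ren are on, so Dor activates (Gate 3).
Gate 4: Dor and Ren on → Pax on.
Val would need Lam and Ven (Gate 2), but Ven never turns on.
Dor: reached.
No rule produces Ven, and it is not given.
Pax: reached.
Reached: Dor and Pax — 2 of the 4.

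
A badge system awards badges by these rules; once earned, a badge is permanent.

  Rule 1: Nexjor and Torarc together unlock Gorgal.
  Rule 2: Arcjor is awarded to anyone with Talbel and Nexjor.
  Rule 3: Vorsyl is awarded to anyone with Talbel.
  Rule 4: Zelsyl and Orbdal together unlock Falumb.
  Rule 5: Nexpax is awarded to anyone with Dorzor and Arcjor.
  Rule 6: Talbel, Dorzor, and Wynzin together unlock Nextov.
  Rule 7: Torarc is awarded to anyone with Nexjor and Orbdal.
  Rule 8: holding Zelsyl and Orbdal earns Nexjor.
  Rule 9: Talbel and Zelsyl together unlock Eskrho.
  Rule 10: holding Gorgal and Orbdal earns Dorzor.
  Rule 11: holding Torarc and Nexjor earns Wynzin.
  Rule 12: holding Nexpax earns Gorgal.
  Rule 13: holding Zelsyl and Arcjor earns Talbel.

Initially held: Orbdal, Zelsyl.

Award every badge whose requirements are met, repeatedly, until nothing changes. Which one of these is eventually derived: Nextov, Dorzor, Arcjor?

Dorzor

With Zelsyl and Orbdal, Nexjor is earned (Rule 8).
With Nexjor and Orbdal, Torarc is earned (Rule 7).
With Nexjor and Torarc, Gorgal is earned (Rule 1).
With Gorgal and Orbdal, Dorzor is earned (Rule 10).
Arcjor would need Talbel and Nexjor (Rule 2), but Talbel is never earned. Nextov would need Talbel, Dorzor, and Wynzin (Rule 6), but Talbel is never earned.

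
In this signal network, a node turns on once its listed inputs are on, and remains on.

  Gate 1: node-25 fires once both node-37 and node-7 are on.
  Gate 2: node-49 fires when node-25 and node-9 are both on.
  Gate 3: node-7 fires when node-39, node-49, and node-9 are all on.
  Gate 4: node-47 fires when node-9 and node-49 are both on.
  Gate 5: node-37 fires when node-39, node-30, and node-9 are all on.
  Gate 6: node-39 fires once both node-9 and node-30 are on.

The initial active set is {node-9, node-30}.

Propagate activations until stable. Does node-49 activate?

No

node-49 would need node-25 and node-9 (Gate 2), but node-25 never turns on.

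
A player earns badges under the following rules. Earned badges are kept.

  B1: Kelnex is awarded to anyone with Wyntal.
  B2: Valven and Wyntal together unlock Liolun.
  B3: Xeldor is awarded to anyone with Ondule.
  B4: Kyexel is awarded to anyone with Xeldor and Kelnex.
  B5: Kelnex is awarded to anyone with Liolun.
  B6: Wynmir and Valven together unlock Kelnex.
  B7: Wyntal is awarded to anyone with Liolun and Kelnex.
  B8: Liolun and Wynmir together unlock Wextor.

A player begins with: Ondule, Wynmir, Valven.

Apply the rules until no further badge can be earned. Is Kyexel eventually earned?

With Wynmir and Valven, Kelnex is earned (B6).
With Ondule, Xeldor is earned (B3).
With Xeldor and Kelnex, Kyexel is earned (B4).

Yes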